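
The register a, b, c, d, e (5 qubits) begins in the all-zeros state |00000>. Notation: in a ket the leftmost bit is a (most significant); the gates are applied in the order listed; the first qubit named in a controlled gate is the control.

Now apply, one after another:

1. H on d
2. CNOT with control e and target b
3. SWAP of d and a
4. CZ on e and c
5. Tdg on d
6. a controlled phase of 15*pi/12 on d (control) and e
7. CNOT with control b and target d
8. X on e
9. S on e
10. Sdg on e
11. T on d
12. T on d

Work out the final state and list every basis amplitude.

The resulting statevector has amplitude sqrt(2)/2 on |00001>, sqrt(2)/2 on |10001>, and 0 on every other basis state. Key observation: the block from step 9 through step 10 cancels to the identity and can be dropped.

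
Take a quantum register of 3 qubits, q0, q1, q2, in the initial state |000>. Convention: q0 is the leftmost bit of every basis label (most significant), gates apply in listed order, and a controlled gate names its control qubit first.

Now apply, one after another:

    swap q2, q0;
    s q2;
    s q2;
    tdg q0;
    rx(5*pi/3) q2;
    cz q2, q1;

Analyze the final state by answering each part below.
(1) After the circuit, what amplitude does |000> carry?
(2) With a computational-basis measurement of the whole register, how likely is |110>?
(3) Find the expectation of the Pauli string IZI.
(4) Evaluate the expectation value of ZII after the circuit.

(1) The final state's coefficient on |000> equals -sqrt(3)/2.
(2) A full measurement returns |110> with probability 0.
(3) In the final state, IZI has expectation 1.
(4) In the final state, ZII has expectation 1.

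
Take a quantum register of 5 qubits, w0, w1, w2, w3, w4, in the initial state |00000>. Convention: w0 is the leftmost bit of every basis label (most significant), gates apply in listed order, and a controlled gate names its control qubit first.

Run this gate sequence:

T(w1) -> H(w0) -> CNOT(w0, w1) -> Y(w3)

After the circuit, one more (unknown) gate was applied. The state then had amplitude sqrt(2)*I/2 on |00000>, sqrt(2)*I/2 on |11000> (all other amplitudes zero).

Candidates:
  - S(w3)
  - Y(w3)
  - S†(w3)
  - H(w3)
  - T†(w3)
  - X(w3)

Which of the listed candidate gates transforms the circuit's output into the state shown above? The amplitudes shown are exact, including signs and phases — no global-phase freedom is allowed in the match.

The unique candidate consistent with the amplitudes is X(w3).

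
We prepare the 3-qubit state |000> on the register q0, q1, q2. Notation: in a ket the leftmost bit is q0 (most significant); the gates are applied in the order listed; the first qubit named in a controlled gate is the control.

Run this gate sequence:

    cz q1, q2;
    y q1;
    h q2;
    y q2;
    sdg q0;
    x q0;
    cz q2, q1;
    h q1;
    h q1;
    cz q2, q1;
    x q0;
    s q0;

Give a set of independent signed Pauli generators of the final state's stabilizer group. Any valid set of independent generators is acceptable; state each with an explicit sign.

The final state is stabilized by the group generated by -IIX, +ZII, -IZI; other independent generating sets are equally valid.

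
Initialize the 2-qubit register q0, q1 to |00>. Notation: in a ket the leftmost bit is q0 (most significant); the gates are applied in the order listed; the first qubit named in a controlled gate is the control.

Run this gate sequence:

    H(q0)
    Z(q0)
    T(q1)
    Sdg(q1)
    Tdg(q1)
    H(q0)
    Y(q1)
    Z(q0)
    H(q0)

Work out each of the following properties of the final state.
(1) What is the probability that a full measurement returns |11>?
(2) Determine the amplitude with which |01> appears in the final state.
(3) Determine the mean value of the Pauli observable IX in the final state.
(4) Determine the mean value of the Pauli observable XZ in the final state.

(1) The probability of measuring |11> is 1/2.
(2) The final state's coefficient on |01> equals -sqrt(2)*I/2.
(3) In the final state, IX has expectation 0.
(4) The observable XZ averages to 1.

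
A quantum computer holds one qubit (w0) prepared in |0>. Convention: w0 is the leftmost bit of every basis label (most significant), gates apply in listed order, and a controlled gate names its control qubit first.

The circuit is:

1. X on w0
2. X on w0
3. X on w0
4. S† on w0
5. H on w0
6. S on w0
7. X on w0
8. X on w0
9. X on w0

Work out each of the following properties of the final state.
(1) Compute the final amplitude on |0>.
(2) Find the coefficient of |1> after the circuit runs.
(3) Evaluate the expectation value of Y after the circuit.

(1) |0> carries amplitude -sqrt(2)/2 in the final state.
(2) |1> carries amplitude -sqrt(2)*I/2 in the final state.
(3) In the final state, Y has expectation 1.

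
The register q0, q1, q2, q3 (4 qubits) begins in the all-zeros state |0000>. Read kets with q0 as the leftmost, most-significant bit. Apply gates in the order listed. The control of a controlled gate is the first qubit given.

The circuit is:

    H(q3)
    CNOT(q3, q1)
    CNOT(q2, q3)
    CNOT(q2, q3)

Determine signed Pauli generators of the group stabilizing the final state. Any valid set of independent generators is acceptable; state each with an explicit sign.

The final state is stabilized by the group generated by +IXIX, +ZIII, +IZIZ, +IIZI; other independent generating sets are equally valid. Key observation: the block from step 3 through step 4 cancels to the identity and can be dropped.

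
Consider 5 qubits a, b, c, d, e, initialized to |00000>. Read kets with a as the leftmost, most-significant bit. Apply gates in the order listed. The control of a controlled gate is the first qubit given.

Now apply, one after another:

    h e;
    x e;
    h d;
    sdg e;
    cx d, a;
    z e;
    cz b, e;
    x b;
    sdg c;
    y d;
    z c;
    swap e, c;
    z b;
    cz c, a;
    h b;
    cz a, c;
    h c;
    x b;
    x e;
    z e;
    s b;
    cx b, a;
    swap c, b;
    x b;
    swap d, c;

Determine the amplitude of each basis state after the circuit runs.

After the circuit, the state carries amplitude 1/4 - I/4 on |00011>, -1/4 - I/4 on |00101>, 1/4 + I/4 on |01011>, 1/4 - I/4 on |01101>, 1/4 + I/4 on |10001>, -1/4 + I/4 on |10111>, -1/4 + I/4 on |11001>, -1/4 - I/4 on |11111>, and 0 on every other basis state.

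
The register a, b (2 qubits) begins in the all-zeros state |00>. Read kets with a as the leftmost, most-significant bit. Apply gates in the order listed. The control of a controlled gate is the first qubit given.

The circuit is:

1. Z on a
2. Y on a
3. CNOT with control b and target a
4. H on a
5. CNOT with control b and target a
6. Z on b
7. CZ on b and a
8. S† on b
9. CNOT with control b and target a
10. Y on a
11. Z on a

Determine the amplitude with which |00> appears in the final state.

The final state's coefficient on |00> equals -sqrt(2)/2.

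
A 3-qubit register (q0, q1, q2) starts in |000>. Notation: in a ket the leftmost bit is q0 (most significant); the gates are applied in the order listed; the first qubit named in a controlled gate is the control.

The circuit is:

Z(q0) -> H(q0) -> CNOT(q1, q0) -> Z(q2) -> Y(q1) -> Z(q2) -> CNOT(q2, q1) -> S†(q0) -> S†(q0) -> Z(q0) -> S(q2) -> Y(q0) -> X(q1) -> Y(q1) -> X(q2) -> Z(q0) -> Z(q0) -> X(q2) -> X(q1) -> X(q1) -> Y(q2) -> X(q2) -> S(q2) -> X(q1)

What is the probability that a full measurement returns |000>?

A full measurement returns |000> with probability 1/2.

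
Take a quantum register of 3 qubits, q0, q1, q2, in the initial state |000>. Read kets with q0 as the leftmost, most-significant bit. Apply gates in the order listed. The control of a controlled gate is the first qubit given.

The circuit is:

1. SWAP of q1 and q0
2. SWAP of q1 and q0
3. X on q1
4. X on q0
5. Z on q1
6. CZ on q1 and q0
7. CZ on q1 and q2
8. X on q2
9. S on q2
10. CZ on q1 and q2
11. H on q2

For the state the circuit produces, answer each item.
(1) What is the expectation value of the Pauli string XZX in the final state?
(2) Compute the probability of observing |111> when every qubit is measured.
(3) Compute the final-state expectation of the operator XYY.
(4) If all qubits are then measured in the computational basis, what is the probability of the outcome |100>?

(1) The expectation value of XZX is 0.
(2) A full measurement returns |111> with probability 1/2.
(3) The expectation value of XYY is 0.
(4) The probability of measuring |100> is 0.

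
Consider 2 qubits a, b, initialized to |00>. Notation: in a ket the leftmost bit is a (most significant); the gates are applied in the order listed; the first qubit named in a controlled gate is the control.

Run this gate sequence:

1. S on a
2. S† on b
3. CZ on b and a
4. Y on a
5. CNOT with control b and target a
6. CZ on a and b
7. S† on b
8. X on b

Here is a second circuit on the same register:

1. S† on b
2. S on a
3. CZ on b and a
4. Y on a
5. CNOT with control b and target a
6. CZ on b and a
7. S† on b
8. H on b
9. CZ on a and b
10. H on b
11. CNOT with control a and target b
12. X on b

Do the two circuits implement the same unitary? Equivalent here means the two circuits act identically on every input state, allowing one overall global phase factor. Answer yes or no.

Yes, they are equivalent — the unitaries differ by at most a global phase.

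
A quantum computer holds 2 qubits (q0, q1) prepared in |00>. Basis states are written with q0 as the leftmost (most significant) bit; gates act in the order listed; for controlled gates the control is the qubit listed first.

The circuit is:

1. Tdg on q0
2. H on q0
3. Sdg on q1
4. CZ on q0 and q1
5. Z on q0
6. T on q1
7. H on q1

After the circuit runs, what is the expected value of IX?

The observable IX averages to 1.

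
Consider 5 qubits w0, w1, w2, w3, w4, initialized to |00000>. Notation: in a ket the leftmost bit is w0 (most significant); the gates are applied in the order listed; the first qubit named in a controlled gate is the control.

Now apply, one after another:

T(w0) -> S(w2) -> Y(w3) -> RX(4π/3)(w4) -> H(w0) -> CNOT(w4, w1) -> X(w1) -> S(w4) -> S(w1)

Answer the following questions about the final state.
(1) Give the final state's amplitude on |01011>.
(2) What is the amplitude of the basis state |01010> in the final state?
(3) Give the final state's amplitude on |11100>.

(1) |01011> carries amplitude 0 in the final state.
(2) |01010> carries amplitude sqrt(2)/4 in the final state.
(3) The amplitude on |11100> is 0.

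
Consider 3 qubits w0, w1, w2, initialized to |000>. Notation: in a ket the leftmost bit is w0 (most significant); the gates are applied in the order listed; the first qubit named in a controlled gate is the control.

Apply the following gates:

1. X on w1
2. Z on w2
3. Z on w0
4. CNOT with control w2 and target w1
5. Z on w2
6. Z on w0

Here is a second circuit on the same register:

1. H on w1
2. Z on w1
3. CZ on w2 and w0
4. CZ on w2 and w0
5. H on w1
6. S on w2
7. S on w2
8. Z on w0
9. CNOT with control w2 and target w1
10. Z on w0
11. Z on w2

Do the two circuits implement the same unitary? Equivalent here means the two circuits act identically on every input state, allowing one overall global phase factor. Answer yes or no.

Yes — the two circuits implement the same unitary up to a global phase.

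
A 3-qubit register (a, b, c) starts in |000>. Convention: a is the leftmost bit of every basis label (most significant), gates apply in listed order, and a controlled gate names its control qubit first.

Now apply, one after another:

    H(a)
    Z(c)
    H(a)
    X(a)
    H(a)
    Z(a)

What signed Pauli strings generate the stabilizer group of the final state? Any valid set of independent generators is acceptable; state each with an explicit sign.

One valid set of independent stabilizer generators is +XII, +IZI, +IIZ (any independent generating set of the same group is equally correct). Key observation: gates 3-6 undo each other exactly, leaving only the rest of the circuit to track.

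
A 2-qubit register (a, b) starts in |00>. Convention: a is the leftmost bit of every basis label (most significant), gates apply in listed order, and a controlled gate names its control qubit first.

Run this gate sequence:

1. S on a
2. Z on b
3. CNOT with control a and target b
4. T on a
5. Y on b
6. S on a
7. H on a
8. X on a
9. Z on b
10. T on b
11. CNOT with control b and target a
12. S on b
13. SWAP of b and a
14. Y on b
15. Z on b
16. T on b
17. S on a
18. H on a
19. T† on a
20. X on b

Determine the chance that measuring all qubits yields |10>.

Outcome |10> occurs with probability 1/4.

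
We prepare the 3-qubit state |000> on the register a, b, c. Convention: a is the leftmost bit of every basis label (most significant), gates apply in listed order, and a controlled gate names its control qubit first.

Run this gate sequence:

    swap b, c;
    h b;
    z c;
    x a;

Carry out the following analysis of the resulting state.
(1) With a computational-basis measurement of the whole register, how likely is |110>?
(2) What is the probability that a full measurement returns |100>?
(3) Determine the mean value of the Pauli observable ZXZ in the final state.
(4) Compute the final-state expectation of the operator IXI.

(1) Outcome |110> occurs with probability 1/2.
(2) The probability of measuring |100> is 1/2.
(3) The expectation value of ZXZ is -1.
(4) The observable IXI averages to 1.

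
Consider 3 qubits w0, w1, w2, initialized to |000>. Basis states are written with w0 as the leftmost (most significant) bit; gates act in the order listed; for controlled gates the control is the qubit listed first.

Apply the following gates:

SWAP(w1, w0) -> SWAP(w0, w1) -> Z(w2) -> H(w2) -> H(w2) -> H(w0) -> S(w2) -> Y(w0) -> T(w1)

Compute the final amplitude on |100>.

The final state's coefficient on |100> equals sqrt(2)*I/2. Key observation: gates 4-5 undo each other exactly, leaving only the rest of the circuit to track.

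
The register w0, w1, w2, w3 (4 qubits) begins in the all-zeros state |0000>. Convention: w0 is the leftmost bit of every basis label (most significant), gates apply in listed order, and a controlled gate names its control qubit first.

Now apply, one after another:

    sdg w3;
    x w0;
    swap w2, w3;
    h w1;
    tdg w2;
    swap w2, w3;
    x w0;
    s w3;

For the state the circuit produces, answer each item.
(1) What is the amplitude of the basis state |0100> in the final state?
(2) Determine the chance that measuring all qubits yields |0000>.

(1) The final state's coefficient on |0100> equals sqrt(2)/2.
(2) A full measurement returns |0000> with probability 1/2.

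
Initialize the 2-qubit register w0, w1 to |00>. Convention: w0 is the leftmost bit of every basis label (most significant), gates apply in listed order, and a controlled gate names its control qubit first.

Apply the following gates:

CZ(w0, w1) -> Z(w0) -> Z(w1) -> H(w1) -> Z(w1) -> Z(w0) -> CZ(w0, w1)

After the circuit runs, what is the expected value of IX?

The observable IX averages to -1.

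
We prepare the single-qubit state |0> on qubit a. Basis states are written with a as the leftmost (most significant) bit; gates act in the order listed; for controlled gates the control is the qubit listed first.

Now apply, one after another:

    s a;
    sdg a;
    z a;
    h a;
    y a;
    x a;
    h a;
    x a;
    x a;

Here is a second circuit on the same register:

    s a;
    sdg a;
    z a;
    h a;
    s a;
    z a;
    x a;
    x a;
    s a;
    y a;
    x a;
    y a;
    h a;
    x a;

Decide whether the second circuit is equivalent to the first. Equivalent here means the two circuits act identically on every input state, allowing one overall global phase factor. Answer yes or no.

No, they are not equivalent — no single phase factor reconciles the two unitaries.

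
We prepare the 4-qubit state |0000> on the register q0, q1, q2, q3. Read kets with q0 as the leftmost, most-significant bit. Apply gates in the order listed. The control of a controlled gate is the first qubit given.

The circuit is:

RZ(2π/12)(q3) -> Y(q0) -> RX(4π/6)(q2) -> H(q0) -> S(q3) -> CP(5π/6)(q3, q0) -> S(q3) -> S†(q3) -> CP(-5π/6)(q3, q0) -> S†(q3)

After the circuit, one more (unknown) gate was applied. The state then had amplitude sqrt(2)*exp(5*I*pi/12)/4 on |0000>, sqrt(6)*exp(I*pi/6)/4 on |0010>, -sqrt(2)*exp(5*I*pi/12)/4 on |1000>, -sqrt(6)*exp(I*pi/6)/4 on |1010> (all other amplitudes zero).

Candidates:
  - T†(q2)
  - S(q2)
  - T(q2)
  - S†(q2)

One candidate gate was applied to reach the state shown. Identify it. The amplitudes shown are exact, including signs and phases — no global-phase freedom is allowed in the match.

The unique candidate consistent with the amplitudes is T(q2). Key observation: steps 5-10 multiply out to the identity, so the circuit reduces to the remaining gates.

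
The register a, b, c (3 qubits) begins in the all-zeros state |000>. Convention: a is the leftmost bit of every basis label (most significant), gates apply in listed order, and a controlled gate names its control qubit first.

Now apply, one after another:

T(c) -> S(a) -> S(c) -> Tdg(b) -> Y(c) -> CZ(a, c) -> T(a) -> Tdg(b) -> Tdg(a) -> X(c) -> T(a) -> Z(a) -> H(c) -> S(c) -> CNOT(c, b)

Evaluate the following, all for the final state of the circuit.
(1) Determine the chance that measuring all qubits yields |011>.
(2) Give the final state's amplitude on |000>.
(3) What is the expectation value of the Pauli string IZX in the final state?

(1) A full measurement returns |011> with probability 1/2.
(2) The final state's coefficient on |000> equals sqrt(2)*I/2.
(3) The observable IZX averages to 0.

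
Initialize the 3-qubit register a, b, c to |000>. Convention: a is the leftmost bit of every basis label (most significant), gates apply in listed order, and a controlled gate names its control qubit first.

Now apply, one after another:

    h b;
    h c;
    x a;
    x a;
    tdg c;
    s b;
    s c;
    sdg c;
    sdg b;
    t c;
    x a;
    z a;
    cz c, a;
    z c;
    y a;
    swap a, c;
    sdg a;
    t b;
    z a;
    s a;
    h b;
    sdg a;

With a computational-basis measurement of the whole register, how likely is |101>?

A full measurement returns |101> with probability 0.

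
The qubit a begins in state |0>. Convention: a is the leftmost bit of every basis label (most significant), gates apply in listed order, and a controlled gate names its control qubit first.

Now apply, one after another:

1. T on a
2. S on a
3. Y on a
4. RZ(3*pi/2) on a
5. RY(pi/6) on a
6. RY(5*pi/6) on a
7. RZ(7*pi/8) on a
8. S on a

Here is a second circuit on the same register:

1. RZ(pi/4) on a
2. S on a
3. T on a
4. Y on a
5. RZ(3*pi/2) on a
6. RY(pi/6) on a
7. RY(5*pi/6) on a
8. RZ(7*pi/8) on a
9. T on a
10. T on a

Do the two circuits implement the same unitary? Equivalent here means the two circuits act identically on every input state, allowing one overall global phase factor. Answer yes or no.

No — the two circuits implement different unitaries, even allowing a global phase.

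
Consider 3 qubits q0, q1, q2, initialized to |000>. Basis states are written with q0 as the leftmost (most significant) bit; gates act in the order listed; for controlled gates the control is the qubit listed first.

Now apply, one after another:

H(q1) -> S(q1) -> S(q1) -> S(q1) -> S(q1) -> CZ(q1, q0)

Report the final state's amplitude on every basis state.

The final amplitudes are sqrt(2)/2 on |000>, sqrt(2)/2 on |010>, and 0 on every other basis state. Key observation: steps 2-5 multiply out to the identity, so the circuit reduces to the remaining gates.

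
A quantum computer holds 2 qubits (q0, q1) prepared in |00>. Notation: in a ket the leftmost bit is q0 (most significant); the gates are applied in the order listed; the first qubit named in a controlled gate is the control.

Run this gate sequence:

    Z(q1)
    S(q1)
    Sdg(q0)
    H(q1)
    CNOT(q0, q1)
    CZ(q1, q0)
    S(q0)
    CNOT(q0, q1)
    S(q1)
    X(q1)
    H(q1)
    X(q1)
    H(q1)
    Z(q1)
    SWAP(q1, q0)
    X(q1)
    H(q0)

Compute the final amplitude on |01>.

|01> carries amplitude 1/2 + I/2 in the final state.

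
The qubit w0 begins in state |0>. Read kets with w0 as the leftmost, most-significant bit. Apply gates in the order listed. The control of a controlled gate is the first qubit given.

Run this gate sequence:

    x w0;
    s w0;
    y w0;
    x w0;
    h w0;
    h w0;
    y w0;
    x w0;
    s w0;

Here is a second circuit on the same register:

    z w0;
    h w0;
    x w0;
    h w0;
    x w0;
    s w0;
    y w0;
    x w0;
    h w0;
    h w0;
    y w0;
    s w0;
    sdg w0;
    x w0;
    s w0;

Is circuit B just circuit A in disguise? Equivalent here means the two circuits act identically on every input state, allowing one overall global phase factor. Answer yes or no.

Yes, they are equivalent — the unitaries differ by at most a global phase.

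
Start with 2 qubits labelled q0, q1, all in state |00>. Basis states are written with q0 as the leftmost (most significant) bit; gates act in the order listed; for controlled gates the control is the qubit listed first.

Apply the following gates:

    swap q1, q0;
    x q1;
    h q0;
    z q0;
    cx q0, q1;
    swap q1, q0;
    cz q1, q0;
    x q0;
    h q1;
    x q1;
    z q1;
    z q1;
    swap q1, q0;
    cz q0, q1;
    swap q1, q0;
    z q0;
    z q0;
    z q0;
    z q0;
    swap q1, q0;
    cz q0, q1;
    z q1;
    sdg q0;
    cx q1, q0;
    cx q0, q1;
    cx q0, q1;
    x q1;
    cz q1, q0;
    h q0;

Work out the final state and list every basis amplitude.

The resulting statevector has amplitude sqrt(2)*(-1 - I)/4 on |00>, sqrt(2)*(1 + I)/4 on |01>, sqrt(2)*(1 - I)/4 on |10>, sqrt(2)*(1 - I)/4 on |11>. Key observation: gates 14-21 undo each other exactly, leaving only the rest of the circuit to track.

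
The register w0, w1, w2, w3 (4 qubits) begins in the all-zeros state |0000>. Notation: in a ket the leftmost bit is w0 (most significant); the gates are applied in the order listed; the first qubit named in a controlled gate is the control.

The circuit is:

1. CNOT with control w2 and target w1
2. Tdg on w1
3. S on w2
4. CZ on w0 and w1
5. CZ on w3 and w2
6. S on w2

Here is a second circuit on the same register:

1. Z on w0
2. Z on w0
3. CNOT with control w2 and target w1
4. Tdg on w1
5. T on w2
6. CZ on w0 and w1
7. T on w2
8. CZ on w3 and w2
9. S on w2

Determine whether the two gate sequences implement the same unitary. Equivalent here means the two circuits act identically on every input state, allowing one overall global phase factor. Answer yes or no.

Yes: on every input state the two circuits agree up to one overall phase factor.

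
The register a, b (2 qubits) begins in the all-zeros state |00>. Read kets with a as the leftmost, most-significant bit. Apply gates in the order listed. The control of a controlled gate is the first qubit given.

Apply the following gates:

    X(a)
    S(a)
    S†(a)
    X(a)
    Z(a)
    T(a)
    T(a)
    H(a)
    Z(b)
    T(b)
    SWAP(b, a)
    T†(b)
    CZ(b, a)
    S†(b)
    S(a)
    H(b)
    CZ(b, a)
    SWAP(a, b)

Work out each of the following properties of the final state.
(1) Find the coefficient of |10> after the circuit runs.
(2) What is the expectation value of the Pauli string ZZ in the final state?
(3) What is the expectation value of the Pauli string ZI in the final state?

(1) |10> carries amplitude 1/2 + exp(I*pi/4)/2 in the final state.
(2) The observable ZZ averages to -sqrt(2)/2.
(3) The observable ZI averages to -sqrt(2)/2.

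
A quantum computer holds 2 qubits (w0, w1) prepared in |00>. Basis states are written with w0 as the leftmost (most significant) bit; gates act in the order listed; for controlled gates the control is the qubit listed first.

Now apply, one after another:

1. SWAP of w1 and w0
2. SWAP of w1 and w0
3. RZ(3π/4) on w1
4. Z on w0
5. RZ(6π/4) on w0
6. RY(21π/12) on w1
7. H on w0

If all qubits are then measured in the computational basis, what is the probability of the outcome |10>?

The probability of measuring |10> is sqrt(2)/8 + 1/4.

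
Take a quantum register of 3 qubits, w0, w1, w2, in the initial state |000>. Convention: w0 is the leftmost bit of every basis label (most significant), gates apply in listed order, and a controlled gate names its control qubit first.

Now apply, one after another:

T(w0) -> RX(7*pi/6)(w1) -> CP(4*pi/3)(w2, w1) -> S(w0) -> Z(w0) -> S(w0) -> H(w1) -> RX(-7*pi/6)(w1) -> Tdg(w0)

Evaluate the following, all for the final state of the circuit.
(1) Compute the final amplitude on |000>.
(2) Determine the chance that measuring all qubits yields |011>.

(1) |000> carries amplitude -sqrt(6)/4 in the final state.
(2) A full measurement returns |011> with probability 0.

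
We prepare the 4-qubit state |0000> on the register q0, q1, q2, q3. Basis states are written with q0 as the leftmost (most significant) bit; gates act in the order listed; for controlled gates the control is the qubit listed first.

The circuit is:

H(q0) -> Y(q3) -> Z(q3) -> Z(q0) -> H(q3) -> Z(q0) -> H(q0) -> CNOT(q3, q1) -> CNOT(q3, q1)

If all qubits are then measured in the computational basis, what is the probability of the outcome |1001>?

A full measurement returns |1001> with probability 0.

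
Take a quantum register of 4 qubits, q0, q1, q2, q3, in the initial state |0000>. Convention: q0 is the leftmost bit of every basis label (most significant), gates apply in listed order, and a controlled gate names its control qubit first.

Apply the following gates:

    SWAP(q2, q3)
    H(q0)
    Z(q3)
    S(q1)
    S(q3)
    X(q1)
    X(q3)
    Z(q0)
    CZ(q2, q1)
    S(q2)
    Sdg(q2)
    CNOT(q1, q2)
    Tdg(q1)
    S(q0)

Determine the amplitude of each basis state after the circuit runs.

The final amplitudes are -sqrt(2)*exp(3*I*pi/4)/2 on |0111>, -sqrt(2)*exp(I*pi/4)/2 on |1111>, and 0 on every other basis state.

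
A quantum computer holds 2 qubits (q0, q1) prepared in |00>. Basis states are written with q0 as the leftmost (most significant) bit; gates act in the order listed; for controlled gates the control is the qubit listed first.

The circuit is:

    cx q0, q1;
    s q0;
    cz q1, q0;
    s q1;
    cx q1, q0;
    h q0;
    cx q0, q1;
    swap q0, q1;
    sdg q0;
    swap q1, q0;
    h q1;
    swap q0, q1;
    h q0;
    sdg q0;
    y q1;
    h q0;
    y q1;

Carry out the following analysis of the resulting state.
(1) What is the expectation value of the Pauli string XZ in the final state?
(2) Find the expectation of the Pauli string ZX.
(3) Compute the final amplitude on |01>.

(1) The expectation value of XZ is 1.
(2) In the final state, ZX has expectation -1.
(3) The amplitude on |01> is -1/2.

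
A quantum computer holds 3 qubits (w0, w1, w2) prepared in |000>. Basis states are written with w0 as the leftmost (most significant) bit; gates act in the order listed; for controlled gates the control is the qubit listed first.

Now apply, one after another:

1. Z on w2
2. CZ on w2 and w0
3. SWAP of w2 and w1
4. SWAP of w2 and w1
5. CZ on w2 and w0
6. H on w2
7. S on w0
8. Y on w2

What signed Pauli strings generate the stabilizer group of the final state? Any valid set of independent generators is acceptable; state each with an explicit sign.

The stabilizer group can be generated by -IIX, +ZII, +IZI, among other valid generating sets. Key observation: the block from step 2 through step 5 cancels to the identity and can be dropped.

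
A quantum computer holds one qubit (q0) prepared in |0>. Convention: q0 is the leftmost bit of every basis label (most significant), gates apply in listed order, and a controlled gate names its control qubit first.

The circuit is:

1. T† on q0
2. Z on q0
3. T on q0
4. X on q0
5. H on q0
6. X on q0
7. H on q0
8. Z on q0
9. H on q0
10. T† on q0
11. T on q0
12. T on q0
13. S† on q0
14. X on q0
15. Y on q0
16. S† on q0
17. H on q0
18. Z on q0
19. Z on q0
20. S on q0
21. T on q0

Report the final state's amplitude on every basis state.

The final amplitudes are -I/2 + exp(3*I*pi/4)/2 on |0>, exp(I*pi/4)/2 + I/2 on |1>. Key observation: gates 5-8 undo each other exactly, leaving only the rest of the circuit to track.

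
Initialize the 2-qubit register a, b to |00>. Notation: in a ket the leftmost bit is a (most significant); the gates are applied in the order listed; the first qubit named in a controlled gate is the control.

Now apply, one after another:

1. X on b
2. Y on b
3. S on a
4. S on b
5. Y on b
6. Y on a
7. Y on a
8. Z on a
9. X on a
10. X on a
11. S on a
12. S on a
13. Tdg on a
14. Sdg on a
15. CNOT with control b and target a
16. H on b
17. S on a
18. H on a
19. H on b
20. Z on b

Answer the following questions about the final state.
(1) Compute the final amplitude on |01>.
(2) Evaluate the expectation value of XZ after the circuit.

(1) The final state's coefficient on |01> equals -sqrt(2)*I/2.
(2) In the final state, XZ has expectation 1.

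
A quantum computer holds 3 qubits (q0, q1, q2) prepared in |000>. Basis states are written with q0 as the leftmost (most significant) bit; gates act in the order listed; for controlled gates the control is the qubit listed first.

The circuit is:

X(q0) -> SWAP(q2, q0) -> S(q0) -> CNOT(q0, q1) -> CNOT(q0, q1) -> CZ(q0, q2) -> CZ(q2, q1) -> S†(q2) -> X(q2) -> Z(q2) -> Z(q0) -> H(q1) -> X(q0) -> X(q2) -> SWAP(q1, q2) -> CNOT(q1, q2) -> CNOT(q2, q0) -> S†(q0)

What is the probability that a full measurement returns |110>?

The probability of measuring |110> is 1/2. Key observation: the block from step 4 through step 5 cancels to the identity and can be dropped.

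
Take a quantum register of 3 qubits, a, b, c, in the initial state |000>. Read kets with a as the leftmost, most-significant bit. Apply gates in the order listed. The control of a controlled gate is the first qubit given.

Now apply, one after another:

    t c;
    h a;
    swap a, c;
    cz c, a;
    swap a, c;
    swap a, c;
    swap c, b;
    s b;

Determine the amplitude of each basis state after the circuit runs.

After the circuit, the state carries amplitude sqrt(2)/2 on |000>, sqrt(2)*I/2 on |010>, and 0 on every other basis state.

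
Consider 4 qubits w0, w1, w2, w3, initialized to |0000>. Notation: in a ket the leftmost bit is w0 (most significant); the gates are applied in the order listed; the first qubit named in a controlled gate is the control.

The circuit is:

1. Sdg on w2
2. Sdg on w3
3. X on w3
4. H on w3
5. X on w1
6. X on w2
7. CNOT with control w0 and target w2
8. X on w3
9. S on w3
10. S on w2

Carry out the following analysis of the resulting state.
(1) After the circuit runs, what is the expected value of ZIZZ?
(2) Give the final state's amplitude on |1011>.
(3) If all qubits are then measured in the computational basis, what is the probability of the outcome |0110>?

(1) The expectation value of ZIZZ is 0.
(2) |1011> carries amplitude 0 in the final state.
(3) Outcome |0110> occurs with probability 1/2.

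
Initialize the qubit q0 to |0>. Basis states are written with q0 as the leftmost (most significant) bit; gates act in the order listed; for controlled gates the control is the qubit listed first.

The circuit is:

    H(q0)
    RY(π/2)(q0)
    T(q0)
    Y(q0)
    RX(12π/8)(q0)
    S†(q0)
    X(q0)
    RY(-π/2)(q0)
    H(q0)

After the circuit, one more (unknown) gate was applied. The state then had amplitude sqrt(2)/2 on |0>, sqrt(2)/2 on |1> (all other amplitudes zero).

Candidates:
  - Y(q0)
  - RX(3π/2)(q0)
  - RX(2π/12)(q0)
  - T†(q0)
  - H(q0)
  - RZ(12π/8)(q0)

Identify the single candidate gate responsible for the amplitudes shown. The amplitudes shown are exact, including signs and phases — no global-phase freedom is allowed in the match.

The unique candidate consistent with the amplitudes is RX(3π/2)(q0).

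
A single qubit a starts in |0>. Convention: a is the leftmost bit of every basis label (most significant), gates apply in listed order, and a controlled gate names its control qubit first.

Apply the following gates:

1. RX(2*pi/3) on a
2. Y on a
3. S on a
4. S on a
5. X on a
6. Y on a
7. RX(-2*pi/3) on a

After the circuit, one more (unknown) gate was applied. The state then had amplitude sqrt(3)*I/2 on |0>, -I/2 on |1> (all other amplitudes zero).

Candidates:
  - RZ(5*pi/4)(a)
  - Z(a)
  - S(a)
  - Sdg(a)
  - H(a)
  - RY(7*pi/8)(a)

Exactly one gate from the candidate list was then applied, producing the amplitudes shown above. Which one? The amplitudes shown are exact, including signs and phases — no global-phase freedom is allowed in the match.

It was S(a) that produced the state shown.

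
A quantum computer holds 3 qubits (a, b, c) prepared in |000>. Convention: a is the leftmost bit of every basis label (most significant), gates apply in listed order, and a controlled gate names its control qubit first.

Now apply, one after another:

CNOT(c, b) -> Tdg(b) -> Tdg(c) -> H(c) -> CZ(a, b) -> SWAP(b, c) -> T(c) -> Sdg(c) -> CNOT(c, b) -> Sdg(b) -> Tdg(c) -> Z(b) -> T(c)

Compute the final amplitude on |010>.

The amplitude on |010> is sqrt(2)*I/2.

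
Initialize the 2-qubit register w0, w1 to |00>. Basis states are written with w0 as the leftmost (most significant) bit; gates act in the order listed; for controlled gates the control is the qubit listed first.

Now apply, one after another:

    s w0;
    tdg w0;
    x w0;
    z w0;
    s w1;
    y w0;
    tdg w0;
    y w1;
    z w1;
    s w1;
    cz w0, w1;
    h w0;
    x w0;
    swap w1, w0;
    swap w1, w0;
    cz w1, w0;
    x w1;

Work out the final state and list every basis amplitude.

The resulting statevector has amplitude sqrt(2)*I/2 on |00>, 0 on |01>, -sqrt(2)*I/2 on |10>, 0 on |11>.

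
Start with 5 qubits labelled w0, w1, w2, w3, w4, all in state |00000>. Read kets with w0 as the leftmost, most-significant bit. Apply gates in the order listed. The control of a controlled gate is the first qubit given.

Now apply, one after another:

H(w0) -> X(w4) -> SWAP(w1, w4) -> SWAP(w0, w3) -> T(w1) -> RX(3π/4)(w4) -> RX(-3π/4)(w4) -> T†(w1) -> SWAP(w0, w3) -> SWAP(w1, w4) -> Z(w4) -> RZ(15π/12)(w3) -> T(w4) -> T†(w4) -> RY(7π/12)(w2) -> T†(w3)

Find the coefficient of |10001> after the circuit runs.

The final state's coefficient on |10001> equals (-sqrt(4 - 2*sqrt(2))/8 + sqrt(6*sqrt(2) + 12)/8)*exp(3*I*pi/8). Key observation: the block from step 3 through step 10 cancels to the identity and can be dropped.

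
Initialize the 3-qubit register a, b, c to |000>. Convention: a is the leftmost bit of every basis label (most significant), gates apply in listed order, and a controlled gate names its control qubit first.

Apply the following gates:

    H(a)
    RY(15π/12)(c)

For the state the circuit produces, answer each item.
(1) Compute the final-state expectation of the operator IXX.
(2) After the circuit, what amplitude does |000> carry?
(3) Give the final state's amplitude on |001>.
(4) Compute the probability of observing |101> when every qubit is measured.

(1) The expectation value of IXX is 0.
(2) |000> carries amplitude -sqrt(4 - 2*sqrt(2))/4 in the final state.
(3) The amplitude on |001> is sqrt(2*sqrt(2) + 4)/4.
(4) A full measurement returns |101> with probability sqrt(2)/8 + 1/4.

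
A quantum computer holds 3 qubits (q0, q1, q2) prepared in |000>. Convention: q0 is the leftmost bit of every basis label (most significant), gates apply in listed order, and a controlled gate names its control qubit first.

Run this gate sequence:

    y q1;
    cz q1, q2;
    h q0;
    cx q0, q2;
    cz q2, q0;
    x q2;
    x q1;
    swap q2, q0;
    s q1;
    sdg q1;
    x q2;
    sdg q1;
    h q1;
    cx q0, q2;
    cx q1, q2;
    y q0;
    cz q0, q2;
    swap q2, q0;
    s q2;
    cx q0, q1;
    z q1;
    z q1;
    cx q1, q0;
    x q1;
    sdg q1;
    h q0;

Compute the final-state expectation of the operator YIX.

The observable YIX averages to 1.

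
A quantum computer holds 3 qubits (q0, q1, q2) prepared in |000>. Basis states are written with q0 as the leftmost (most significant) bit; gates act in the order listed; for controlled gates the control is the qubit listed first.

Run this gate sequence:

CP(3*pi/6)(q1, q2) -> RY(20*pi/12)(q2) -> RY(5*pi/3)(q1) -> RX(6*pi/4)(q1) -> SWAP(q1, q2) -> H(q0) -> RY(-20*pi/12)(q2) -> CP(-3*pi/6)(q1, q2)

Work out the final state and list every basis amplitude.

The final amplitudes are sqrt(3)/4 - 3*I/8 on |000>, sqrt(3)*I/8 on |001>, -1/4 + sqrt(3)*I/8 on |010>, -1/8 on |011>, sqrt(3)/4 - 3*I/8 on |100>, sqrt(3)*I/8 on |101>, -1/4 + sqrt(3)*I/8 on |110>, -1/8 on |111>.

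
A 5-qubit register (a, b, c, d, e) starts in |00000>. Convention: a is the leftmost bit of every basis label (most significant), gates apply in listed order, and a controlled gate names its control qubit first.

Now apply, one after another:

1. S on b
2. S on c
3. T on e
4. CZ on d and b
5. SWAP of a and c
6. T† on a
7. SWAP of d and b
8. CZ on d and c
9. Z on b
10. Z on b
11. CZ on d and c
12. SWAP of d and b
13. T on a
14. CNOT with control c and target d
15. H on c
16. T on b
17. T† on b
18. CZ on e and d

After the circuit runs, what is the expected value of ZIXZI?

The expectation value of ZIXZI is 1. Key observation: gates 6-13 undo each other exactly, leaving only the rest of the circuit to track.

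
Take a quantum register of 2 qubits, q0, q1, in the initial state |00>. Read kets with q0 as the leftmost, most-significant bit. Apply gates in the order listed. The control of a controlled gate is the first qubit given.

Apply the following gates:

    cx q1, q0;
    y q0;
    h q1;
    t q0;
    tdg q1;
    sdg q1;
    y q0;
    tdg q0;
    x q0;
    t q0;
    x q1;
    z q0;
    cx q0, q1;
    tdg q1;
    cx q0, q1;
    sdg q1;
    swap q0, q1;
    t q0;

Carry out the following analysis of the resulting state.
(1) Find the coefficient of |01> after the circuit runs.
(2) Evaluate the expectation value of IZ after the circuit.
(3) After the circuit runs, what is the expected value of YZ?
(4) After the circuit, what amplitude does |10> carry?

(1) |01> carries amplitude sqrt(2)*I/2 in the final state.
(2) In the final state, IZ has expectation -1.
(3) In the final state, YZ has expectation -sqrt(2)/2.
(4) The amplitude on |10> is 0.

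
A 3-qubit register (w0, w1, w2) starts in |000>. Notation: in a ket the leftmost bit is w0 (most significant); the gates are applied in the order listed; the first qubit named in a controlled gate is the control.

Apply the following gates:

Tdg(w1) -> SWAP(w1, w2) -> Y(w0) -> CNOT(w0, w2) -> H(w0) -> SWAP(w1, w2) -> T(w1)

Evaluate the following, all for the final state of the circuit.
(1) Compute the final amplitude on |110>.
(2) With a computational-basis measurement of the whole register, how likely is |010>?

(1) The amplitude on |110> is -sqrt(2)*exp(3*I*pi/4)/2.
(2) Outcome |010> occurs with probability 1/2.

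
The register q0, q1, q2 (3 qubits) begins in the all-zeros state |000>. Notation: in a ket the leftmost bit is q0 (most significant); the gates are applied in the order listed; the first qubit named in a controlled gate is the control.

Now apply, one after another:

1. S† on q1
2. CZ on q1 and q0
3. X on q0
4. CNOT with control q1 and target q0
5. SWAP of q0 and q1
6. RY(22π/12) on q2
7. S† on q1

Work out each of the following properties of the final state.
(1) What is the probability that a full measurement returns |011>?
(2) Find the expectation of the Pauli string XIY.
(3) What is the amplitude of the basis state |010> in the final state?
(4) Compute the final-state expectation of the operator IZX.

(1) A full measurement returns |011> with probability 1/2 - sqrt(3)/4.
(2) In the final state, XIY has expectation 0.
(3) |010> carries amplitude I*(sqrt(2) + sqrt(6))/4 in the final state.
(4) The observable IZX averages to 1/2.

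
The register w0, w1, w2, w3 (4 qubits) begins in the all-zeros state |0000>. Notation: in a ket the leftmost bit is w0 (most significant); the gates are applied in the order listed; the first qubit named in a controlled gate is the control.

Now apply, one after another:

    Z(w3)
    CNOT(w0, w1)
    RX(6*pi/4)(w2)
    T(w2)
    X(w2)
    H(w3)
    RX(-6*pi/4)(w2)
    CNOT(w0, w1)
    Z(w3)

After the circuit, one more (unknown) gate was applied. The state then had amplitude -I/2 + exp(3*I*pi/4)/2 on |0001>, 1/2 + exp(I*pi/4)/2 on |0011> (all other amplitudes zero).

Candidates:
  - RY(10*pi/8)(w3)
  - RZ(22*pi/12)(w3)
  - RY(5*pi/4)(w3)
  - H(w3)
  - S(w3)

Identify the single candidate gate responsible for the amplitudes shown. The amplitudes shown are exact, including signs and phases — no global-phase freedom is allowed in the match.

The applied gate was H(w3).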